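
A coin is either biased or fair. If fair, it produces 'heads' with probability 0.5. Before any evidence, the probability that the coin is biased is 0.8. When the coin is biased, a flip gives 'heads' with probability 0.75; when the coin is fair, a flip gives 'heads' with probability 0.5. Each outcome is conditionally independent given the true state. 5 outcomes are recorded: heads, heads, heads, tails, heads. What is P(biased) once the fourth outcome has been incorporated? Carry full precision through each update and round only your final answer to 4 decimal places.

0.8710

After 'heads': P(biased) = 0.75·0.8000 / (0.75·0.8000 + 0.5·0.2000) ≈ 0.8571
After 'heads': P(biased) = 0.75·0.8571 / (0.75·0.8571 + 0.5·0.1429) ≈ 0.9000
After 'heads': P(biased) = 0.75·0.9000 / (0.75·0.9000 + 0.5·0.1000) ≈ 0.9310
After 'tails': P(biased) = 0.25·0.9310 / (0.25·0.9310 + 0.5·0.0690) ≈ 0.8710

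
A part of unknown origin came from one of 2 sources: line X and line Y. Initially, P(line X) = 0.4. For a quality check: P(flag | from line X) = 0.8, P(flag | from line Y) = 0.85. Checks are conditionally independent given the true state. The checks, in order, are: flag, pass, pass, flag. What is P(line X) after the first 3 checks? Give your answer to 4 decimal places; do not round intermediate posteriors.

0.5273

After 'flag': P(line X) = 0.8·0.4000 / (0.8·0.4000 + 0.85·0.6000) ≈ 0.3855
After 'pass': P(line X) = 0.2·0.3855 / (0.2·0.3855 + 0.15·0.6145) ≈ 0.4555
After 'pass': P(line X) = 0.2·0.4555 / (0.2·0.4555 + 0.15·0.5445) ≈ 0.5273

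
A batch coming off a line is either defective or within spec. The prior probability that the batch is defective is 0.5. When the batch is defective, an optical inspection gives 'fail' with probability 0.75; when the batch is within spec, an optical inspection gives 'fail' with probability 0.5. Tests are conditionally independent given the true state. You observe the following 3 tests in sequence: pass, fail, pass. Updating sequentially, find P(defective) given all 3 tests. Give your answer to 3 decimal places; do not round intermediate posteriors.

After 'pass': P(defective) = 0.25·0.5000 / (0.25·0.5000 + 0.5·0.5000) ≈ 0.3333
After 'fail': P(defective) = 0.75·0.3333 / (0.75·0.3333 + 0.5·0.6667) ≈ 0.4286
After 'pass': P(defective) = 0.25·0.4286 / (0.25·0.4286 + 0.5·0.5714) ≈ 0.2727

0.273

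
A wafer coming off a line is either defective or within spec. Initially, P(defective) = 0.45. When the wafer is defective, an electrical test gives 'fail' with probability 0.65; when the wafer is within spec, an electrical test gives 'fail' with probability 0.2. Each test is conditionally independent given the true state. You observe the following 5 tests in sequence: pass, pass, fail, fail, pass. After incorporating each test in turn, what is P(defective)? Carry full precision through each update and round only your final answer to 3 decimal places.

0.420

Apply Bayes' rule sequentially, carrying P(defective) forward.
After 'pass': P(defective) = 0.35·0.4500 / (0.35·0.4500 + 0.8·0.5500) ≈ 0.2636
After 'pass': P(defective) = 0.35·0.2636 / (0.35·0.2636 + 0.8·0.7364) ≈ 0.1354
After 'fail': P(defective) = 0.65·0.1354 / (0.65·0.1354 + 0.2·0.8646) ≈ 0.3373
After 'fail': P(defective) = 0.65·0.3373 / (0.65·0.3373 + 0.2·0.6627) ≈ 0.6232
After 'pass': P(defective) = 0.35·0.6232 / (0.35·0.6232 + 0.8·0.3768) ≈ 0.4198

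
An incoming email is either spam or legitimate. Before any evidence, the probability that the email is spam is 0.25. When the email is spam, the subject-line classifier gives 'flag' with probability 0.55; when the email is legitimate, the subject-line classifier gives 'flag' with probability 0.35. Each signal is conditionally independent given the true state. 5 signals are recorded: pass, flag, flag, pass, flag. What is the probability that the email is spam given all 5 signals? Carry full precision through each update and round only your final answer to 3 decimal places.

Apply Bayes' rule sequentially, carrying P(spam) forward.
After 'pass': P(spam) = 0.45·0.2500 / (0.45·0.2500 + 0.65·0.7500) ≈ 0.1875
After 'flag': P(spam) = 0.55·0.1875 / (0.55·0.1875 + 0.35·0.8125) ≈ 0.2661
After 'flag': P(spam) = 0.55·0.2661 / (0.55·0.2661 + 0.35·0.7339) ≈ 0.3630
After 'pass': P(spam) = 0.45·0.3630 / (0.45·0.3630 + 0.65·0.6370) ≈ 0.2829
After 'flag': P(spam) = 0.55·0.2829 / (0.55·0.2829 + 0.35·0.7171) ≈ 0.3827

0.383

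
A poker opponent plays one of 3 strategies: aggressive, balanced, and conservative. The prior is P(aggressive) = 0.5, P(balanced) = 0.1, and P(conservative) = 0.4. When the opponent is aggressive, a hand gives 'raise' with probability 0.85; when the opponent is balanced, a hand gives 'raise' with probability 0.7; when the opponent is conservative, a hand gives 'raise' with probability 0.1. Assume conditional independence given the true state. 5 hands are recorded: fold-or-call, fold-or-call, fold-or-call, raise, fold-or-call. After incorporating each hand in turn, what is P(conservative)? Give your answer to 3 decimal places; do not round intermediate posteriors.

Apply Bayes' rule sequentially, carrying P(conservative) forward.
After 'fold-or-call': normaliser = 0.15·0.5000 + 0.3·0.1000 + 0.9·0.4000; P(aggressive) ≈ 0.1613, P(balanced) ≈ 0.0645, P(conservative) ≈ 0.7742
After 'fold-or-call': normaliser = 0.15·0.1613 + 0.3·0.0645 + 0.9·0.7742; P(aggressive) ≈ 0.0327, P(balanced) ≈ 0.0261, P(conservative) ≈ 0.9412
After 'fold-or-call': normaliser = 0.15·0.0327 + 0.3·0.0261 + 0.9·0.9412; P(aggressive) ≈ 0.0057, P(balanced) ≈ 0.0091, P(conservative) ≈ 0.9852
After 'raise': normaliser = 0.85·0.0057 + 0.7·0.0091 + 0.1·0.9852; P(aggressive) ≈ 0.0442, P(balanced) ≈ 0.0582, P(conservative) ≈ 0.8977
After 'fold-or-call': normaliser = 0.15·0.0442 + 0.3·0.0582 + 0.9·0.8977; P(aggressive) ≈ 0.0080, P(balanced) ≈ 0.0210, P(conservative) ≈ 0.9711

0.971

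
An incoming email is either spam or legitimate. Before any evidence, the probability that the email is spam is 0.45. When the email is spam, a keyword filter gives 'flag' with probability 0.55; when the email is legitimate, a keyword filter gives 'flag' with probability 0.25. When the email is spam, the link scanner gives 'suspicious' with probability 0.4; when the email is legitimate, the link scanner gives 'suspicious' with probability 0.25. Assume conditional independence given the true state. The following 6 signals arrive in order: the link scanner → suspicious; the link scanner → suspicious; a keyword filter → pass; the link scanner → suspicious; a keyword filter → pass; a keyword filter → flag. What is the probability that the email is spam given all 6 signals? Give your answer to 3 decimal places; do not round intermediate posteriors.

After the link scanner='suspicious': P(spam) = 0.4·0.4500 / (0.4·0.4500 + 0.25·0.5500) ≈ 0.5669
After the link scanner='suspicious': P(spam) = 0.4·0.5669 / (0.4·0.5669 + 0.25·0.4331) ≈ 0.6769
After a keyword filter='pass': P(spam) = 0.45·0.6769 / (0.45·0.6769 + 0.75·0.3231) ≈ 0.5569
After the link scanner='suspicious': P(spam) = 0.4·0.5569 / (0.4·0.5569 + 0.25·0.4431) ≈ 0.6679
After a keyword filter='pass': P(spam) = 0.45·0.6679 / (0.45·0.6679 + 0.75·0.3321) ≈ 0.5468
After a keyword filter='flag': P(spam) = 0.55·0.5468 / (0.55·0.5468 + 0.25·0.4532) ≈ 0.7263

0.726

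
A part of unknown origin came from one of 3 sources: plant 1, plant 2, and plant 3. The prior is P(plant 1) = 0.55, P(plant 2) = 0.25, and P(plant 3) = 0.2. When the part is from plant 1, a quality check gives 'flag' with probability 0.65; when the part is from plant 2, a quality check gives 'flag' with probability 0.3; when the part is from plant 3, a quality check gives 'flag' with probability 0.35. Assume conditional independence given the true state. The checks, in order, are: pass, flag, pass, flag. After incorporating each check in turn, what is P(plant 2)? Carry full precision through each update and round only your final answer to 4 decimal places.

Apply Bayes' rule sequentially, carrying P(plant 2) forward.
After 'pass': normaliser = 0.35·0.5500 + 0.7·0.2500 + 0.65·0.2000; P(plant 1) ≈ 0.3869, P(plant 2) ≈ 0.3518, P(plant 3) ≈ 0.2613
After 'flag': normaliser = 0.65·0.3869 + 0.3·0.3518 + 0.35·0.2613; P(plant 1) ≈ 0.5608, P(plant 2) ≈ 0.2353, P(plant 3) ≈ 0.2039
After 'pass': normaliser = 0.35·0.5608 + 0.7·0.2353 + 0.65·0.2039; P(plant 1) ≈ 0.3977, P(plant 2) ≈ 0.3337, P(plant 3) ≈ 0.2686
After 'flag': normaliser = 0.65·0.3977 + 0.3·0.3337 + 0.35·0.2686; P(plant 1) ≈ 0.5711, P(plant 2) ≈ 0.2212, P(plant 3) ≈ 0.2077

0.2212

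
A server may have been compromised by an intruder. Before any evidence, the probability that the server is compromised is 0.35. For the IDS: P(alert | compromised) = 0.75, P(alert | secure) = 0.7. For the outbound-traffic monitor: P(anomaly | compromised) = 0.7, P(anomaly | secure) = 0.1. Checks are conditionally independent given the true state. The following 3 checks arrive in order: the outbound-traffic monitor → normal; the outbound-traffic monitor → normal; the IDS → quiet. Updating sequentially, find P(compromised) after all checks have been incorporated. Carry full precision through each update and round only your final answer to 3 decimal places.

Each posterior becomes the prior for the next update.
After the outbound-traffic monitor='normal': P(compromised) = 0.3·0.3500 / (0.3·0.3500 + 0.9·0.6500) ≈ 0.1522
After the outbound-traffic monitor='normal': P(compromised) = 0.3·0.1522 / (0.3·0.1522 + 0.9·0.8478) ≈ 0.0565
After the IDS='quiet': P(compromised) = 0.25·0.0565 / (0.25·0.0565 + 0.3·0.9435) ≈ 0.0475

0.047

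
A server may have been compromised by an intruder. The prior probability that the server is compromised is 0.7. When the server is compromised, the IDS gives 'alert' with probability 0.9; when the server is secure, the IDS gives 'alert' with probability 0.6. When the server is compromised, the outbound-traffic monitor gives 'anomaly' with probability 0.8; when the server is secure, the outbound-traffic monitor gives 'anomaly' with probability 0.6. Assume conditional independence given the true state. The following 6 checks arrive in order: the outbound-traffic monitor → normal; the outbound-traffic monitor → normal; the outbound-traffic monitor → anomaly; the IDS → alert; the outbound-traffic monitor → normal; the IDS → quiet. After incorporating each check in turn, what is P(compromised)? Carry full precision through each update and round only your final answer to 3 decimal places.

After the outbound-traffic monitor='normal': P(compromised) = 0.2·0.7000 / (0.2·0.7000 + 0.4·0.3000) ≈ 0.5385
After the outbound-traffic monitor='normal': P(compromised) = 0.2·0.5385 / (0.2·0.5385 + 0.4·0.4615) ≈ 0.3684
After the outbound-traffic monitor='anomaly': P(compromised) = 0.8·0.3684 / (0.8·0.3684 + 0.6·0.6316) ≈ 0.4375
After the IDS='alert': P(compromised) = 0.9·0.4375 / (0.9·0.4375 + 0.6·0.5625) ≈ 0.5385
After the outbound-traffic monitor='normal': P(compromised) = 0.2·0.5385 / (0.2·0.5385 + 0.4·0.4615) ≈ 0.3684
After the IDS='quiet': P(compromised) = 0.1·0.3684 / (0.1·0.3684 + 0.4·0.6316) ≈ 0.1273

0.127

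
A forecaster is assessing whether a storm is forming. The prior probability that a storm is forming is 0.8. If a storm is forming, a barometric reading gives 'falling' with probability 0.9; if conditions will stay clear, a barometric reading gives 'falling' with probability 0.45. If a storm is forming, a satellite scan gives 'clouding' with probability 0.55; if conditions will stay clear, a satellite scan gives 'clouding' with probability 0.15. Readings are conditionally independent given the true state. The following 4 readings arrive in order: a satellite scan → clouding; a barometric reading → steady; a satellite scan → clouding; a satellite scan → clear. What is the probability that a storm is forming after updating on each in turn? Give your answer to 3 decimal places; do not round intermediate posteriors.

0.838

After a satellite scan='clouding': P(storm) = 0.55·0.8000 / (0.55·0.8000 + 0.15·0.2000) ≈ 0.9362
After a barometric reading='steady': P(storm) = 0.1·0.9362 / (0.1·0.9362 + 0.55·0.0638) ≈ 0.7273
After a satellite scan='clouding': P(storm) = 0.55·0.7273 / (0.55·0.7273 + 0.15·0.2727) ≈ 0.9072
After a satellite scan='clear': P(storm) = 0.45·0.9072 / (0.45·0.9072 + 0.85·0.0928) ≈ 0.8381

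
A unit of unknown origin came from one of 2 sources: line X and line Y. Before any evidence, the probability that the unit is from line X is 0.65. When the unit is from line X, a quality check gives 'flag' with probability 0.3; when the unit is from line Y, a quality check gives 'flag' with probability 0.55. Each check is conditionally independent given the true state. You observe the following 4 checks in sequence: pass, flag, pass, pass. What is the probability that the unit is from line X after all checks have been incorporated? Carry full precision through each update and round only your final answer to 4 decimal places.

0.7922

Apply Bayes' rule sequentially, carrying P(line X) forward.
After 'pass': P(line X) = 0.7·0.6500 / (0.7·0.6500 + 0.45·0.3500) ≈ 0.7429
After 'flag': P(line X) = 0.3·0.7429 / (0.3·0.7429 + 0.55·0.2571) ≈ 0.6118
After 'pass': P(line X) = 0.7·0.6118 / (0.7·0.6118 + 0.45·0.3882) ≈ 0.7102
After 'pass': P(line X) = 0.7·0.7102 / (0.7·0.7102 + 0.45·0.2898) ≈ 0.7922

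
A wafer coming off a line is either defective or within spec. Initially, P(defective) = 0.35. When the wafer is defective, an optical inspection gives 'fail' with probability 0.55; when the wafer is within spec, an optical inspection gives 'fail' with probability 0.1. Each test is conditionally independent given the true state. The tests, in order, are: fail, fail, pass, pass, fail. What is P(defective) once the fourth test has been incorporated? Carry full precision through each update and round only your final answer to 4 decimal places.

After 'fail': P(defective) = 0.55·0.3500 / (0.55·0.3500 + 0.1·0.6500) ≈ 0.7476
After 'fail': P(defective) = 0.55·0.7476 / (0.55·0.7476 + 0.1·0.2524) ≈ 0.9422
After 'pass': P(defective) = 0.45·0.9422 / (0.45·0.9422 + 0.9·0.0578) ≈ 0.8906
After 'pass': P(defective) = 0.45·0.8906 / (0.45·0.8906 + 0.9·0.1094) ≈ 0.8028

0.8028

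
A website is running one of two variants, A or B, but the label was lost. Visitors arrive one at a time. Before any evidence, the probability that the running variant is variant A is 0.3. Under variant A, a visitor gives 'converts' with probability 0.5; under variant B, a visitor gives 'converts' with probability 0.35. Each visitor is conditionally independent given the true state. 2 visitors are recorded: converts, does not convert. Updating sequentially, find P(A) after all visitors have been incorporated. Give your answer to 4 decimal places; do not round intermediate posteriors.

After 'converts': P(A) = 0.5·0.3000 / (0.5·0.3000 + 0.35·0.7000) ≈ 0.3797
After 'does not convert': P(A) = 0.5·0.3797 / (0.5·0.3797 + 0.65·0.6203) ≈ 0.3202

0.3202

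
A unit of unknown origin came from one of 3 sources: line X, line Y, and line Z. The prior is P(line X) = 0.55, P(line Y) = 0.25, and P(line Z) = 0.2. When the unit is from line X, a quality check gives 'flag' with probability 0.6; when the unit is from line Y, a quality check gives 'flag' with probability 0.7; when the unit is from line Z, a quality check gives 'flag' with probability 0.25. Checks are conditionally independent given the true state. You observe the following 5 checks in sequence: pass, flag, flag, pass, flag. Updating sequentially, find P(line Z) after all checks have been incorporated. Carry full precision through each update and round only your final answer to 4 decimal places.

0.0617

After 'pass': normaliser = 0.4·0.5500 + 0.3·0.2500 + 0.75·0.2000; P(line X) ≈ 0.4944, P(line Y) ≈ 0.1685, P(line Z) ≈ 0.3371
After 'flag': normaliser = 0.6·0.4944 + 0.7·0.1685 + 0.25·0.3371; P(line X) ≈ 0.5946, P(line Y) ≈ 0.2365, P(line Z) ≈ 0.1689
After 'flag': normaliser = 0.6·0.5946 + 0.7·0.2365 + 0.25·0.1689; P(line X) ≈ 0.6320, P(line Y) ≈ 0.2932, P(line Z) ≈ 0.0748
After 'pass': normaliser = 0.4·0.6320 + 0.3·0.2932 + 0.75·0.0748; P(line X) ≈ 0.6370, P(line Y) ≈ 0.2217, P(line Z) ≈ 0.1414
After 'flag': normaliser = 0.6·0.6370 + 0.7·0.2217 + 0.25·0.1414; P(line X) ≈ 0.6673, P(line Y) ≈ 0.2709, P(line Z) ≈ 0.0617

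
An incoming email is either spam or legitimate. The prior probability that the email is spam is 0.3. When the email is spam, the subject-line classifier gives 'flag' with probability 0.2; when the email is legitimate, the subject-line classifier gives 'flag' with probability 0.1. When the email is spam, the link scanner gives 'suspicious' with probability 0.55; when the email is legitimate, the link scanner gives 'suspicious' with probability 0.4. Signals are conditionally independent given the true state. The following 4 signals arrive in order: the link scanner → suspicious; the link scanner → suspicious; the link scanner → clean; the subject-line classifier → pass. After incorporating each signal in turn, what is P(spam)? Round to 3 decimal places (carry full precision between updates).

After the link scanner='suspicious': P(spam) = 0.55·0.3000 / (0.55·0.3000 + 0.4·0.7000) ≈ 0.3708
After the link scanner='suspicious': P(spam) = 0.55·0.3708 / (0.55·0.3708 + 0.4·0.6292) ≈ 0.4476
After the link scanner='clean': P(spam) = 0.45·0.4476 / (0.45·0.4476 + 0.6·0.5524) ≈ 0.3780
After the subject-line classifier='pass': P(spam) = 0.8·0.3780 / (0.8·0.3780 + 0.9·0.6220) ≈ 0.3507

0.351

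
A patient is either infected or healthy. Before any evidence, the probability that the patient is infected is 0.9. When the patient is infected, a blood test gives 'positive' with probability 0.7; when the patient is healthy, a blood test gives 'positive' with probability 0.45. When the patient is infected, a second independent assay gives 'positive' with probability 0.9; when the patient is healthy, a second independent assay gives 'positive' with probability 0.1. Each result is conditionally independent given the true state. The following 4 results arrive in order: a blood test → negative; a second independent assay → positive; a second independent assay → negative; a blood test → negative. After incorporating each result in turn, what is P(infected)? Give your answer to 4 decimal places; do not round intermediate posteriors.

0.7281

After a blood test='negative': P(infected) = 0.3·0.9000 / (0.3·0.9000 + 0.55·0.1000) ≈ 0.8308
After a second independent assay='positive': P(infected) = 0.9·0.8308 / (0.9·0.8308 + 0.1·0.1692) ≈ 0.9779
After a second independent assay='negative': P(infected) = 0.1·0.9779 / (0.1·0.9779 + 0.9·0.0221) ≈ 0.8308
After a blood test='negative': P(infected) = 0.3·0.8308 / (0.3·0.8308 + 0.55·0.1692) ≈ 0.7281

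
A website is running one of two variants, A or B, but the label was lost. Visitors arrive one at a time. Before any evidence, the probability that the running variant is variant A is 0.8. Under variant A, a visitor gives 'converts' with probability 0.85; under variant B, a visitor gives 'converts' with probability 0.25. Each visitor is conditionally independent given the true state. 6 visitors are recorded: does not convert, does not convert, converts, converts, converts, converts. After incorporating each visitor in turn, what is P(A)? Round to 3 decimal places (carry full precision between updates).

Each posterior becomes the prior for the next update.
After 'does not convert': P(A) = 0.15·0.8000 / (0.15·0.8000 + 0.75·0.2000) ≈ 0.4444
After 'does not convert': P(A) = 0.15·0.4444 / (0.15·0.4444 + 0.75·0.5556) ≈ 0.1379
After 'converts': P(A) = 0.85·0.1379 / (0.85·0.1379 + 0.25·0.8621) ≈ 0.3523
After 'converts': P(A) = 0.85·0.3523 / (0.85·0.3523 + 0.25·0.6477) ≈ 0.6491
After 'converts': P(A) = 0.85·0.6491 / (0.85·0.6491 + 0.25·0.3509) ≈ 0.8628
After 'converts': P(A) = 0.85·0.8628 / (0.85·0.8628 + 0.25·0.1372) ≈ 0.9553

0.955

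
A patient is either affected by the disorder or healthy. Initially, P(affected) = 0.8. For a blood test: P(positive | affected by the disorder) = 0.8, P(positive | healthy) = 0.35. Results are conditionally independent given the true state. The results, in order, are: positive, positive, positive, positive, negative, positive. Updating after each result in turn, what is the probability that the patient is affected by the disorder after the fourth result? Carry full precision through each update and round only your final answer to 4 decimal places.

After 'positive': P(affected) = 0.8·0.8000 / (0.8·0.8000 + 0.35·0.2000) ≈ 0.9014
After 'positive': P(affected) = 0.8·0.9014 / (0.8·0.9014 + 0.35·0.0986) ≈ 0.9543
After 'positive': P(affected) = 0.8·0.9543 / (0.8·0.9543 + 0.35·0.0457) ≈ 0.9795
After 'positive': P(affected) = 0.8·0.9795 / (0.8·0.9795 + 0.35·0.0205) ≈ 0.9909

0.9909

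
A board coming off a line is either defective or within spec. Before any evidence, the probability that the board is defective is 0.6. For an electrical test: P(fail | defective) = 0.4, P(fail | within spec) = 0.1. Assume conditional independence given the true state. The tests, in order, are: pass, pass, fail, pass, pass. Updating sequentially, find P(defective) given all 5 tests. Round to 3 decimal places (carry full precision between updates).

0.542

After 'pass': P(defective) = 0.6·0.6000 / (0.6·0.6000 + 0.9·0.4000) ≈ 0.5000
After 'pass': P(defective) = 0.6·0.5000 / (0.6·0.5000 + 0.9·0.5000) ≈ 0.4000
After 'fail': P(defective) = 0.4·0.4000 / (0.4·0.4000 + 0.1·0.6000) ≈ 0.7273
After 'pass': P(defective) = 0.6·0.7273 / (0.6·0.7273 + 0.9·0.2727) ≈ 0.6400
After 'pass': P(defective) = 0.6·0.6400 / (0.6·0.6400 + 0.9·0.3600) ≈ 0.5424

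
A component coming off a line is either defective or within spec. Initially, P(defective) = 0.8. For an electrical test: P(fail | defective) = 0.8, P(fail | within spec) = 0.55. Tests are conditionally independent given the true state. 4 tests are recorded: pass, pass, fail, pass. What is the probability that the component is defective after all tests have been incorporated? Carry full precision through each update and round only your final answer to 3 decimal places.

0.338

After 'pass': P(defective) = 0.2·0.8000 / (0.2·0.8000 + 0.45·0.2000) ≈ 0.6400
After 'pass': P(defective) = 0.2·0.6400 / (0.2·0.6400 + 0.45·0.3600) ≈ 0.4414
After 'fail': P(defective) = 0.8·0.4414 / (0.8·0.4414 + 0.55·0.5586) ≈ 0.5347
After 'pass': P(defective) = 0.2·0.5347 / (0.2·0.5347 + 0.45·0.4653) ≈ 0.3381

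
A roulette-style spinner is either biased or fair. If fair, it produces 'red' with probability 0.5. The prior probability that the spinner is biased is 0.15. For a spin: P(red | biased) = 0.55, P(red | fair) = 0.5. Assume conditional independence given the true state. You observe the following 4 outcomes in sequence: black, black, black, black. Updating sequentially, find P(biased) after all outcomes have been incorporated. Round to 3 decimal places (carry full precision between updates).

0.104

Apply Bayes' rule sequentially, carrying P(biased) forward.
After 'black': P(biased) = 0.45·0.1500 / (0.45·0.1500 + 0.5·0.8500) ≈ 0.1371
After 'black': P(biased) = 0.45·0.1371 / (0.45·0.1371 + 0.5·0.8629) ≈ 0.1251
After 'black': P(biased) = 0.45·0.1251 / (0.45·0.1251 + 0.5·0.8749) ≈ 0.1140
After 'black': P(biased) = 0.45·0.1140 / (0.45·0.1140 + 0.5·0.8860) ≈ 0.1038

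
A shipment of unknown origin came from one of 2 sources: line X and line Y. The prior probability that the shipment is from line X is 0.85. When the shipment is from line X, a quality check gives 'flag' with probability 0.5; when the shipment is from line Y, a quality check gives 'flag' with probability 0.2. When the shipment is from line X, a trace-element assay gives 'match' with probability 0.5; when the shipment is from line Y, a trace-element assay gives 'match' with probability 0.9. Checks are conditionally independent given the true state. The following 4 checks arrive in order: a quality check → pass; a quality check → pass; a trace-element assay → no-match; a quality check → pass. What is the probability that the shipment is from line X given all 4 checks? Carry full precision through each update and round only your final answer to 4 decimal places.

0.8737

After a quality check='pass': P(line X) = 0.5·0.8500 / (0.5·0.8500 + 0.8·0.1500) ≈ 0.7798
After a quality check='pass': P(line X) = 0.5·0.7798 / (0.5·0.7798 + 0.8·0.2202) ≈ 0.6888
After a trace-element assay='no-match': P(line X) = 0.5·0.6888 / (0.5·0.6888 + 0.1·0.3112) ≈ 0.9171
After a quality check='pass': P(line X) = 0.5·0.9171 / (0.5·0.9171 + 0.8·0.0829) ≈ 0.8737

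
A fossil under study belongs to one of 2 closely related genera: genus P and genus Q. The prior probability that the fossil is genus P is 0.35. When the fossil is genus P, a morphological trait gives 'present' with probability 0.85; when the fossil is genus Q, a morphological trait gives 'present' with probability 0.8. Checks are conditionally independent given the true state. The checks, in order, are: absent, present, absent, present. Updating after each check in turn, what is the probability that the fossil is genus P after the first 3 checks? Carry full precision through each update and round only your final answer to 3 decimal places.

0.243

After 'absent': P(genus P) = 0.15·0.3500 / (0.15·0.3500 + 0.2·0.6500) ≈ 0.2877
After 'present': P(genus P) = 0.85·0.2877 / (0.85·0.2877 + 0.8·0.7123) ≈ 0.3003
After 'absent': P(genus P) = 0.15·0.3003 / (0.15·0.3003 + 0.2·0.6997) ≈ 0.2435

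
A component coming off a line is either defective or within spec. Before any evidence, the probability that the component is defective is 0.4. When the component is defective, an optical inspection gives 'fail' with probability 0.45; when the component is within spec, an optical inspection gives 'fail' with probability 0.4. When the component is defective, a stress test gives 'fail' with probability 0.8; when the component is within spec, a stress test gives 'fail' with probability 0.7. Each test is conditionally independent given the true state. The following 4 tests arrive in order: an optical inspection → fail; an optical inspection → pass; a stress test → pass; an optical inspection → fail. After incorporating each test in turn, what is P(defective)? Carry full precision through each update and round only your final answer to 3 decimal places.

After an optical inspection='fail': P(defective) = 0.45·0.4000 / (0.45·0.4000 + 0.4·0.6000) ≈ 0.4286
After an optical inspection='pass': P(defective) = 0.55·0.4286 / (0.55·0.4286 + 0.6·0.5714) ≈ 0.4074
After a stress test='pass': P(defective) = 0.2·0.4074 / (0.2·0.4074 + 0.3·0.5926) ≈ 0.3143
After an optical inspection='fail': P(defective) = 0.45·0.3143 / (0.45·0.3143 + 0.4·0.6857) ≈ 0.3402

0.340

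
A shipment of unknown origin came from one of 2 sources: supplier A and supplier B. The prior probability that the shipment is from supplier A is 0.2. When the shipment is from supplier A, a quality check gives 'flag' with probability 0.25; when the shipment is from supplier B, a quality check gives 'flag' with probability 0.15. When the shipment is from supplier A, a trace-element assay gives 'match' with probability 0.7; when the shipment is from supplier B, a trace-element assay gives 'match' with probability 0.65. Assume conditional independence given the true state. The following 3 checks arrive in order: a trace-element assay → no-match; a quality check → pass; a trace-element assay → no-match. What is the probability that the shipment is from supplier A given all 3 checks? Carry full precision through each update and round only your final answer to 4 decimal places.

Apply Bayes' rule sequentially, carrying P(supplier A) forward.
After a trace-element assay='no-match': P(supplier A) = 0.3·0.2000 / (0.3·0.2000 + 0.35·0.8000) ≈ 0.1765
After a quality check='pass': P(supplier A) = 0.75·0.1765 / (0.75·0.1765 + 0.85·0.8235) ≈ 0.1590
After a trace-element assay='no-match': P(supplier A) = 0.3·0.1590 / (0.3·0.1590 + 0.35·0.8410) ≈ 0.1395

0.1395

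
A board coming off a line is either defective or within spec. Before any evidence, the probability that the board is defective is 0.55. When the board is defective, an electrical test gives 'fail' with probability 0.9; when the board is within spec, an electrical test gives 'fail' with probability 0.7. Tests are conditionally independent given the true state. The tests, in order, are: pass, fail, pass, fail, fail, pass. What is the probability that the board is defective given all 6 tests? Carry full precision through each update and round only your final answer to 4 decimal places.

0.0878

After 'pass': P(defective) = 0.1·0.5500 / (0.1·0.5500 + 0.3·0.4500) ≈ 0.2895
After 'fail': P(defective) = 0.9·0.2895 / (0.9·0.2895 + 0.7·0.7105) ≈ 0.3438
After 'pass': P(defective) = 0.1·0.3438 / (0.1·0.3438 + 0.3·0.6562) ≈ 0.1486
After 'fail': P(defective) = 0.9·0.1486 / (0.9·0.1486 + 0.7·0.8514) ≈ 0.1833
After 'fail': P(defective) = 0.9·0.1833 / (0.9·0.1833 + 0.7·0.8167) ≈ 0.2240
After 'pass': P(defective) = 0.1·0.2240 / (0.1·0.2240 + 0.3·0.7760) ≈ 0.0878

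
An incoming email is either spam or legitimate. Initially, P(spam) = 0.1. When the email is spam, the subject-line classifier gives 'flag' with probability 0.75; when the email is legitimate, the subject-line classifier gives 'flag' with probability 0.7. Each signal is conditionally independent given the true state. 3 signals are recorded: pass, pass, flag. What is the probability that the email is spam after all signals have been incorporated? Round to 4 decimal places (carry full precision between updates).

After 'pass': P(spam) = 0.25·0.1000 / (0.25·0.1000 + 0.3·0.9000) ≈ 0.0847
After 'pass': P(spam) = 0.25·0.0847 / (0.25·0.0847 + 0.3·0.9153) ≈ 0.0716
After 'flag': P(spam) = 0.75·0.0716 / (0.75·0.0716 + 0.7·0.9284) ≈ 0.0764

0.0764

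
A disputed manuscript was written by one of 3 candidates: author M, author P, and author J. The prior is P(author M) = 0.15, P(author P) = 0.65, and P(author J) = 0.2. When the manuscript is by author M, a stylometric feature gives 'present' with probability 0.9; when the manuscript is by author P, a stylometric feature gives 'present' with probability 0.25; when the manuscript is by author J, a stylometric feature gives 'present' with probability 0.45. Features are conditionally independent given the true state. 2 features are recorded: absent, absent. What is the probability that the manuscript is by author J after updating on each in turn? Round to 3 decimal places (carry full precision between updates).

0.141

After 'absent': normaliser = 0.1·0.1500 + 0.75·0.6500 + 0.55·0.2000; P(author M) ≈ 0.0245, P(author P) ≈ 0.7959, P(author J) ≈ 0.1796
After 'absent': normaliser = 0.1·0.0245 + 0.75·0.7959 + 0.55·0.1796; P(author M) ≈ 0.0035, P(author P) ≈ 0.8550, P(author J) ≈ 0.1415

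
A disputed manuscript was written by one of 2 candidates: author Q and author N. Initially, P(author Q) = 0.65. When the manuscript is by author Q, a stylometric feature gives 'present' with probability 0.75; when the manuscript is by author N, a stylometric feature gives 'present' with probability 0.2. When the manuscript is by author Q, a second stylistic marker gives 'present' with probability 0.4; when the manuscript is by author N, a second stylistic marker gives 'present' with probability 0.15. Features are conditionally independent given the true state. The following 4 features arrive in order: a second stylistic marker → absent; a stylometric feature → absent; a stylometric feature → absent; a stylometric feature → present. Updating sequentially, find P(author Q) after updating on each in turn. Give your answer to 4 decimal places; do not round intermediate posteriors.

0.3244

After a second stylistic marker='absent': P(author Q) = 0.6·0.6500 / (0.6·0.6500 + 0.85·0.3500) ≈ 0.5673
After a stylometric feature='absent': P(author Q) = 0.25·0.5673 / (0.25·0.5673 + 0.8·0.4327) ≈ 0.2906
After a stylometric feature='absent': P(author Q) = 0.25·0.2906 / (0.25·0.2906 + 0.8·0.7094) ≈ 0.1135
After a stylometric feature='present': P(author Q) = 0.75·0.1135 / (0.75·0.1135 + 0.2·0.8865) ≈ 0.3244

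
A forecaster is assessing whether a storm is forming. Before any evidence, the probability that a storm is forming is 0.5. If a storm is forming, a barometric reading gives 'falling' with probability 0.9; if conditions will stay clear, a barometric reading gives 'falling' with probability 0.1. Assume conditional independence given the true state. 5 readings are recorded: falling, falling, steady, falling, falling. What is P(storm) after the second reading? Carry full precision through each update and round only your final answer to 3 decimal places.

0.988

Apply Bayes' rule sequentially, carrying P(storm) forward.
After 'falling': P(storm) = 0.9·0.5000 / (0.9·0.5000 + 0.1·0.5000) ≈ 0.9000
After 'falling': P(storm) = 0.9·0.9000 / (0.9·0.9000 + 0.1·0.1000) ≈ 0.9878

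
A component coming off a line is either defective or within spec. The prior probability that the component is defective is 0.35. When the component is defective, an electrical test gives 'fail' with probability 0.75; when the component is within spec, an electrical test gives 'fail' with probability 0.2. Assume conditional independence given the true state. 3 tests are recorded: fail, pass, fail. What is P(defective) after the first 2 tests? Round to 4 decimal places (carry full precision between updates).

After 'fail': P(defective) = 0.75·0.3500 / (0.75·0.3500 + 0.2·0.6500) ≈ 0.6688
After 'pass': P(defective) = 0.25·0.6688 / (0.25·0.6688 + 0.8·0.3312) ≈ 0.3869

0.3869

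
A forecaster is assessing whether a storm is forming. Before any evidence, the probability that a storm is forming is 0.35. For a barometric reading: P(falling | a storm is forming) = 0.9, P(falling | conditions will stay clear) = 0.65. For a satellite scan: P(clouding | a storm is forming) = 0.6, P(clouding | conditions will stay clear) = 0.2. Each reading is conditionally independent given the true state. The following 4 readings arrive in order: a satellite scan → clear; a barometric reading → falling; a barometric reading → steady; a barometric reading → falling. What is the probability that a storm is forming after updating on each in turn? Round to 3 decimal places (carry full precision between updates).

0.129

Apply Bayes' rule sequentially, carrying P(storm) forward.
After a satellite scan='clear': P(storm) = 0.4·0.3500 / (0.4·0.3500 + 0.8·0.6500) ≈ 0.2121
After a barometric reading='falling': P(storm) = 0.9·0.2121 / (0.9·0.2121 + 0.65·0.7879) ≈ 0.2716
After a barometric reading='steady': P(storm) = 0.1·0.2716 / (0.1·0.2716 + 0.35·0.7284) ≈ 0.0963
After a barometric reading='falling': P(storm) = 0.9·0.0963 / (0.9·0.0963 + 0.65·0.9037) ≈ 0.1285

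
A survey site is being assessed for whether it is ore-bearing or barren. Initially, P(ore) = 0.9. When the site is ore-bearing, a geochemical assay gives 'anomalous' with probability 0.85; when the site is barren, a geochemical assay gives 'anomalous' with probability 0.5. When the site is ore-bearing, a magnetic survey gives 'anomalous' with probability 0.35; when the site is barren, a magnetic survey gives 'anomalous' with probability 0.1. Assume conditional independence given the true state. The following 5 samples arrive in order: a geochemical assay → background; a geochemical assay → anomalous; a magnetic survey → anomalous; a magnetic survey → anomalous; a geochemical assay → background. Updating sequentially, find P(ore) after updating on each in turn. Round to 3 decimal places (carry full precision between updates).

Each posterior becomes the prior for the next update.
After a geochemical assay='background': P(ore) = 0.15·0.9000 / (0.15·0.9000 + 0.5·0.1000) ≈ 0.7297
After a geochemical assay='anomalous': P(ore) = 0.85·0.7297 / (0.85·0.7297 + 0.5·0.2703) ≈ 0.8211
After a magnetic survey='anomalous': P(ore) = 0.35·0.8211 / (0.35·0.8211 + 0.1·0.1789) ≈ 0.9414
After a magnetic survey='anomalous': P(ore) = 0.35·0.9414 / (0.35·0.9414 + 0.1·0.0586) ≈ 0.9825
After a geochemical assay='background': P(ore) = 0.15·0.9825 / (0.15·0.9825 + 0.5·0.0175) ≈ 0.9440

0.944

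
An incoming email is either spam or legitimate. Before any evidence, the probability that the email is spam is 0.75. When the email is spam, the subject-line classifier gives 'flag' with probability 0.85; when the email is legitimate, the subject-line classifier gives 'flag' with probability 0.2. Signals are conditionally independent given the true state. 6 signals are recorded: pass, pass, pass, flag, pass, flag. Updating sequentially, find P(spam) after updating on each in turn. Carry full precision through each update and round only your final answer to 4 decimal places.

0.0628

After 'pass': P(spam) = 0.15·0.7500 / (0.15·0.7500 + 0.8·0.2500) ≈ 0.3600
After 'pass': P(spam) = 0.15·0.3600 / (0.15·0.3600 + 0.8·0.6400) ≈ 0.0954
After 'pass': P(spam) = 0.15·0.0954 / (0.15·0.0954 + 0.8·0.9046) ≈ 0.0194
After 'flag': P(spam) = 0.85·0.0194 / (0.85·0.0194 + 0.2·0.9806) ≈ 0.0775
After 'pass': P(spam) = 0.15·0.0775 / (0.15·0.0775 + 0.8·0.9225) ≈ 0.0155
After 'flag': P(spam) = 0.85·0.0155 / (0.85·0.0155 + 0.2·0.9845) ≈ 0.0628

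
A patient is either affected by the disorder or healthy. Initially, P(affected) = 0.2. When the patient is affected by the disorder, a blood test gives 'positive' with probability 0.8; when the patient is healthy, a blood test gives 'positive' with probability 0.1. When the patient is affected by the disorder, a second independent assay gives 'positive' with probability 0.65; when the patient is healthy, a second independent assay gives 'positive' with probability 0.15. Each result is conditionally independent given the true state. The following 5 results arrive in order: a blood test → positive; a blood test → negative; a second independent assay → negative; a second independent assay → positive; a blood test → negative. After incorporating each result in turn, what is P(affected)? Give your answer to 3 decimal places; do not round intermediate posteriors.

After a blood test='positive': P(affected) = 0.8·0.2000 / (0.8·0.2000 + 0.1·0.8000) ≈ 0.6667
After a blood test='negative': P(affected) = 0.2·0.6667 / (0.2·0.6667 + 0.9·0.3333) ≈ 0.3077
After a second independent assay='negative': P(affected) = 0.35·0.3077 / (0.35·0.3077 + 0.85·0.6923) ≈ 0.1547
After a second independent assay='positive': P(affected) = 0.65·0.1547 / (0.65·0.1547 + 0.15·0.8453) ≈ 0.4423
After a blood test='negative': P(affected) = 0.2·0.4423 / (0.2·0.4423 + 0.9·0.5577) ≈ 0.1498

0.150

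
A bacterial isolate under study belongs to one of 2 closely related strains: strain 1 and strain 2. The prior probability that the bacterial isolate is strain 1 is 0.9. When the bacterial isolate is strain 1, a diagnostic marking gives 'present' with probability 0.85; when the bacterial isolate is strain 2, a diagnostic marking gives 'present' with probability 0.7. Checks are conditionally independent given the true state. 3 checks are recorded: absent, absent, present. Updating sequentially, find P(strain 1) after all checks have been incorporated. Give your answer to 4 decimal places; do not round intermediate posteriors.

0.7321

After 'absent': P(strain 1) = 0.15·0.9000 / (0.15·0.9000 + 0.3·0.1000) ≈ 0.8182
After 'absent': P(strain 1) = 0.15·0.8182 / (0.15·0.8182 + 0.3·0.1818) ≈ 0.6923
After 'present': P(strain 1) = 0.85·0.6923 / (0.85·0.6923 + 0.7·0.3077) ≈ 0.7321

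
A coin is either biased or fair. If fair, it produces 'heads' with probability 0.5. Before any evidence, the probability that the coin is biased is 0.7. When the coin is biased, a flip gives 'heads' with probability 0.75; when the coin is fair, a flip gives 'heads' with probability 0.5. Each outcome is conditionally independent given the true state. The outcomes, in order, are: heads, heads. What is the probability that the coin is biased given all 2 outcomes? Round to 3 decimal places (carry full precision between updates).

Apply Bayes' rule sequentially, carrying P(biased) forward.
After 'heads': P(biased) = 0.75·0.7000 / (0.75·0.7000 + 0.5·0.3000) ≈ 0.7778
After 'heads': P(biased) = 0.75·0.7778 / (0.75·0.7778 + 0.5·0.2222) ≈ 0.8400

0.840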